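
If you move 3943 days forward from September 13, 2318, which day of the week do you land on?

Sunday

Sep 13, 2318 is a Friday.
3943 mod 7 = 2, so 3943 days after a Friday is Friday + 2 = Sunday.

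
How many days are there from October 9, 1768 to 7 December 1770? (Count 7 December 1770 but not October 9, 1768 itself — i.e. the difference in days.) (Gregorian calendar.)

789

Oct 9, 1768 → Oct 9, 1769: 365 days.
Oct 9, 1769 → Oct 9, 1770: 365 days.
Oct 9, 1770 → Nov 9, 1770: 31 days (October has 31).
Nov 9, 1770 → Dec 7, 1770: 28 days.
Total: 789 days.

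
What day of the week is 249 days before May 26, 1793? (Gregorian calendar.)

Wednesday

First find the weekday of May 26, 1793. Doomsday rule: the anchor day for the 1700s is Sunday. For year 93: 93÷12 = 7 r 9, and 9÷4 = 2, so 7+9+2 = 18.
Sunday + 18 ≡ Thursday — that's 1793's doomsday.
In May the doomsday date is May 9.
May 26 is 17 days after May 9; 17 mod 7 = 3, so Thursday + 3 = Sunday.
249 mod 7 = 4, so 249 days before a Sunday is Sunday − 4 = Wednesday.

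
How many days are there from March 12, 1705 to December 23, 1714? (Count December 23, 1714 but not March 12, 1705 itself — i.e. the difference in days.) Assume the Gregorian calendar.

3573

Mar 12, 1705 → Mar 12, 1706: 365 days.
Mar 12, 1706 → Mar 12, 1707: 365 days.
Mar 12, 1707 → Mar 12, 1708: 366 days (Feb 29, 1708 is in that span).
Mar 12, 1708 → Mar 12, 1709: 365 days.
Mar 12, 1709 → Mar 12, 1710: 365 days.
Mar 12, 1710 → Mar 12, 1711: 365 days.
Mar 12, 1711 → Mar 12, 1712: 366 days (Feb 29, 1712 is in that span).
Mar 12, 1712 → Mar 12, 1713: 365 days.
Mar 12, 1713 → Mar 12, 1714: 365 days.
Mar 12, 1714 → Apr 12, 1714: 31 days (March has 31).
Apr 12, 1714 → May 12, 1714: 30 days (April has 30).
May 12, 1714 → Jun 12, 1714: 31 days (May has 31).
Jun 12, 1714 → Jul 12, 1714: 30 days (June has 30).
Jul 12, 1714 → Aug 12, 1714: 31 days (July has 31).
Aug 12, 1714 → Sep 12, 1714: 31 days (August has 31).
Sep 12, 1714 → Oct 12, 1714: 30 days (September has 30).
Oct 12, 1714 → Nov 12, 1714: 31 days (October has 31).
Nov 12, 1714 → Dec 12, 1714: 30 days (November has 30).
Dec 12, 1714 → Dec 23, 1714: 11 days.
Total: 3573 days.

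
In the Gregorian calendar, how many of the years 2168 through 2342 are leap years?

42

Multiples of 4 in [2168,2342]: 44.
Of those, multiples of 100: 2 (not leap unless ÷400).
Multiples of 400: 0.
Leap years = 44 − 2 + 0 = 42.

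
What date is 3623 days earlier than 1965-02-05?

March 7, 1955

−366 (one year; includes Feb 29, 1964) → Feb 5, 1964 (3257 left).
−365 (one year) → Feb 5, 1963 (2892 left).
−365 (one year) → Feb 5, 1962 (2527 left).
−365 (one year) → Feb 5, 1961 (2162 left).
−366 (one year; includes Feb 29, 1960) → Feb 5, 1960 (1796 left).
−365 (one year) → Feb 5, 1959 (1431 left).
−365 (one year) → Feb 5, 1958 (1066 left).
−365 (one year) → Feb 5, 1957 (701 left).
−366 (one year; includes Feb 29, 1956) → Feb 5, 1956 (335 left).
−5 → Jan 31, 1956 (end of Jan, 31 days; 330 left).
−31 → Dec 31, 1955 (end of Dec, 31 days; 299 left).
−31 → Nov 30, 1955 (end of Nov, 30 days; 268 left).
−30 → Oct 31, 1955 (end of Oct, 31 days; 238 left).
−31 → Sep 30, 1955 (end of Sep, 30 days; 207 left).
−30 → Aug 31, 1955 (end of Aug, 31 days; 177 left).
−31 → Jul 31, 1955 (end of Jul, 31 days; 146 left).
−31 → Jun 30, 1955 (end of Jun, 30 days; 115 left).
−30 → May 31, 1955 (end of May, 31 days; 85 left).
−31 → Apr 30, 1955 (end of Apr, 30 days; 54 left).
−30 → Mar 31, 1955 (end of Mar, 31 days; 24 left).
−24 → Mar 7, 1955.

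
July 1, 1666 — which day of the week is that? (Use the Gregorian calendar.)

Doomsday rule: the anchor day for the 1600s is Tuesday. For year 66: 66÷12 = 5 r 6, and 6÷4 = 1, so 5+6+1 = 12.
Tuesday + 12 ≡ Sunday — that's 1666's doomsday.
In July the doomsday date is Jul 11.
Jul 1 is 10 days before Jul 11; 10 mod 7 = 3, so Sunday − 3 = Thursday.

Thursday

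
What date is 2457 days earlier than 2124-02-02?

May 12, 2117

−365 (one year) → Feb 2, 2123 (2092 left).
−365 (one year) → Feb 2, 2122 (1727 left).
−365 (one year) → Feb 2, 2121 (1362 left).
−366 (one year; includes Feb 29, 2120) → Feb 2, 2120 (996 left).
−365 (one year) → Feb 2, 2119 (631 left).
−365 (one year) → Feb 2, 2118 (266 left).
−2 → Jan 31, 2118 (end of Jan, 31 days; 264 left).
−31 → Dec 31, 2117 (end of Dec, 31 days; 233 left).
−31 → Nov 30, 2117 (end of Nov, 30 days; 202 left).
−30 → Oct 31, 2117 (end of Oct, 31 days; 172 left).
−31 → Sep 30, 2117 (end of Sep, 30 days; 141 left).
−30 → Aug 31, 2117 (end of Aug, 31 days; 111 left).
−31 → Jul 31, 2117 (end of Jul, 31 days; 80 left).
−31 → Jun 30, 2117 (end of Jun, 30 days; 49 left).
−30 → May 31, 2117 (end of May, 31 days; 19 left).
−19 → May 12, 2117.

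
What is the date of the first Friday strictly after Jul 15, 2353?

Jul 15, 2353 is a Wednesday.
From Wednesday to the next Friday is 2 days.
Jul 15, 2353 + 2 = Jul 17, 2353.

July 17, 2353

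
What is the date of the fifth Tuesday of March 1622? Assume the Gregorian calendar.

March 1, 1622 is a Tuesday.
The first Tuesday is therefore March 1 (same day).
The fifth Tuesday is 1 + 4×7 = March 29.

March 29, 1622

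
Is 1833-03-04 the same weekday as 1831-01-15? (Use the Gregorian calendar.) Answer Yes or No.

From Jan 15, 1831 to Mar 4, 1833 is 779 days.
779 mod 7 = 2, so they are different weekdays.
(Jan 15, 1831 is a Saturday; Mar 4, 1833 is a Monday.)

No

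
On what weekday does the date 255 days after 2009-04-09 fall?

Apr 9, 2009 is a Thursday.
255 mod 7 = 3, so 255 days after a Thursday is Thursday + 3 = Sunday.

Sunday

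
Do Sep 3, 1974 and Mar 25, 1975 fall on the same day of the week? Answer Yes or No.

From Sep 3, 1974 to Mar 25, 1975 is 203 days.
203 mod 7 = 0, so they are the same weekday.
(Sep 3, 1974 is a Tuesday; Mar 25, 1975 is a Tuesday.)

Yes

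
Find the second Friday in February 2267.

February 1, 2267 is a Friday.
The first Friday is therefore February 1 (same day).
The second Friday is 1 + 1×7 = February 8.

February 8, 2267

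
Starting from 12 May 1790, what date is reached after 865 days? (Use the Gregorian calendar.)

+365 (one year) → May 12, 1791 (500 left).
+366 (one year; includes Feb 29, 1792) → May 12, 1792 (134 left).
May has 31 days: +20 → Jun 1, 1792 (114 left).
Jun has 30 days: +30 → Jul 1, 1792 (84 left).
Jul has 31 days: +31 → Aug 1, 1792 (53 left).
Aug has 31 days: +31 → Sep 1, 1792 (22 left).
+22 → Sep 23, 1792.

September 23, 1792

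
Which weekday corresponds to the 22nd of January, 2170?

Monday

Doomsday rule: the anchor day for the 2100s is Sunday. For year 70: 70÷12 = 5 r 10, and 10÷4 = 2, so 5+10+2 = 17.
Sunday + 17 ≡ Wednesday — that's 2170's doomsday.
In January the doomsday date is Jan 3 (2170 is not a leap year).
Jan 22 is 19 days after Jan 3; 19 mod 7 = 5, so Wednesday + 5 = Monday.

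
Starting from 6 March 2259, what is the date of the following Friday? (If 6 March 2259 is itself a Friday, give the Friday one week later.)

March 11, 2259

Mar 6, 2259 is a Sunday.
From Sunday to the next Friday is 5 days.
Mar 6, 2259 + 5 = Mar 11, 2259.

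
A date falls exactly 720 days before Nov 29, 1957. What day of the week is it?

Saturday

Nov 29, 1957 is a Friday.
720 mod 7 = 6, so 720 days before a Friday is Friday − 6 = Saturday.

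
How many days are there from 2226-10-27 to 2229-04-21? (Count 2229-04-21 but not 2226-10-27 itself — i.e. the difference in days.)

907

Oct 27, 2226 → Oct 27, 2227: 365 days.
Oct 27, 2227 → Oct 27, 2228: 366 days (Feb 29, 2228 is in that span).
Oct 27, 2228 → Nov 27, 2228: 31 days (October has 31).
Nov 27, 2228 → Dec 27, 2228: 30 days (November has 30).
Dec 27, 2228 → Jan 27, 2229: 31 days (December has 31).
Jan 27, 2229 → Feb 27, 2229: 31 days (January has 31).
Feb 27, 2229 → Mar 27, 2229: 28 days (February has 28).
Mar 27, 2229 → Apr 21, 2229: 25 days.
Total: 907 days.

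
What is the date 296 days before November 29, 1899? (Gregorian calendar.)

February 6, 1899

−29 → Oct 31, 1899 (end of Oct, 31 days; 267 left).
−31 → Sep 30, 1899 (end of Sep, 30 days; 236 left).
−30 → Aug 31, 1899 (end of Aug, 31 days; 206 left).
−31 → Jul 31, 1899 (end of Jul, 31 days; 175 left).
−31 → Jun 30, 1899 (end of Jun, 30 days; 144 left).
−30 → May 31, 1899 (end of May, 31 days; 114 left).
−31 → Apr 30, 1899 (end of Apr, 30 days; 83 left).
−30 → Mar 31, 1899 (end of Mar, 31 days; 53 left).
−31 → Feb 28, 1899 (end of Feb, 28 days; 22 left).
−22 → Feb 6, 1899.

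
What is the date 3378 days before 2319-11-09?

August 10, 2310

−365 (one year) → Nov 9, 2318 (3013 left).
−365 (one year) → Nov 9, 2317 (2648 left).
−365 (one year) → Nov 9, 2316 (2283 left).
−366 (one year; includes Feb 29, 2316) → Nov 9, 2315 (1917 left).
−365 (one year) → Nov 9, 2314 (1552 left).
−365 (one year) → Nov 9, 2313 (1187 left).
−365 (one year) → Nov 9, 2312 (822 left).
−366 (one year; includes Feb 29, 2312) → Nov 9, 2311 (456 left).
−365 (one year) → Nov 9, 2310 (91 left).
−9 → Oct 31, 2310 (end of Oct, 31 days; 82 left).
−31 → Sep 30, 2310 (end of Sep, 30 days; 51 left).
−30 → Aug 31, 2310 (end of Aug, 31 days; 21 left).
−21 → Aug 10, 2310.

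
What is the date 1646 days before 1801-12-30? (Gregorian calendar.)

June 27, 1797

−365 (one year) → Dec 30, 1800 (1281 left).
−365 (one year) → Dec 30, 1799 (916 left).
−365 (one year) → Dec 30, 1798 (551 left).
−365 (one year) → Dec 30, 1797 (186 left).
−30 → Nov 30, 1797 (end of Nov, 30 days; 156 left).
−30 → Oct 31, 1797 (end of Oct, 31 days; 126 left).
−31 → Sep 30, 1797 (end of Sep, 30 days; 95 left).
−30 → Aug 31, 1797 (end of Aug, 31 days; 65 left).
−31 → Jul 31, 1797 (end of Jul, 31 days; 34 left).
−31 → Jun 30, 1797 (end of Jun, 30 days; 3 left).
−3 → Jun 27, 1797.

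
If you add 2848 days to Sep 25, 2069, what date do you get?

+365 (one year) → Sep 25, 2070 (2483 left).
+365 (one year) → Sep 25, 2071 (2118 left).
+366 (one year; includes Feb 29, 2072) → Sep 25, 2072 (1752 left).
+365 (one year) → Sep 25, 2073 (1387 left).
+365 (one year) → Sep 25, 2074 (1022 left).
+365 (one year) → Sep 25, 2075 (657 left).
+366 (one year; includes Feb 29, 2076) → Sep 25, 2076 (291 left).
Sep has 30 days: +6 → Oct 1, 2076 (285 left).
Oct has 31 days: +31 → Nov 1, 2076 (254 left).
Nov has 30 days: +30 → Dec 1, 2076 (224 left).
Dec has 31 days: +31 → Jan 1, 2077 (193 left).
Jan has 31 days: +31 → Feb 1, 2077 (162 left).
Feb has 28 days: +28 → Mar 1, 2077 (134 left).
Mar has 31 days: +31 → Apr 1, 2077 (103 left).
Apr has 30 days: +30 → May 1, 2077 (73 left).
May has 31 days: +31 → Jun 1, 2077 (42 left).
Jun has 30 days: +30 → Jul 1, 2077 (12 left).
+12 → Jul 13, 2077.

July 13, 2077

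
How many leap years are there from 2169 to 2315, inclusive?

Multiples of 4 in [2169,2315]: 36.
Of those, multiples of 100: 2 (not leap unless ÷400).
Multiples of 400: 0.
Leap years = 36 − 2 + 0 = 34.

34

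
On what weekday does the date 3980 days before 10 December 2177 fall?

Dec 10, 2177 is a Wednesday.
3980 mod 7 = 4, so 3980 days before a Wednesday is Wednesday − 4 = Saturday.

Saturday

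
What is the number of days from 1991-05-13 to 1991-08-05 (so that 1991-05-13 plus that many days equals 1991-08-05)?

84

May 13, 1991 → Jun 13, 1991: 31 days (May has 31).
Jun 13, 1991 → Jul 13, 1991: 30 days (June has 30).
Jul 13, 1991 → Aug 5, 1991: 23 days.
Total: 84 days.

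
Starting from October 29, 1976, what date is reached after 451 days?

January 23, 1978

+365 (one year) → Oct 29, 1977 (86 left).
Oct has 31 days: +3 → Nov 1, 1977 (83 left).
Nov has 30 days: +30 → Dec 1, 1977 (53 left).
Dec has 31 days: +31 → Jan 1, 1978 (22 left).
+22 → Jan 23, 1978.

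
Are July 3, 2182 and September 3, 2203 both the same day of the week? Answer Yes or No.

From Jul 3, 2182 to Sep 3, 2203 is 7731 days.
7731 mod 7 = 3, so they are different weekdays.
(Jul 3, 2182 is a Wednesday; Sep 3, 2203 is a Saturday.)

No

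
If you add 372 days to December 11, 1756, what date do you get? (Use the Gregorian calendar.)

December 18, 1757

Dec has 31 days: +21 → Jan 1, 1757 (351 left).
Jan has 31 days: +31 → Feb 1, 1757 (320 left).
Feb has 28 days: +28 → Mar 1, 1757 (292 left).
Mar has 31 days: +31 → Apr 1, 1757 (261 left).
Apr has 30 days: +30 → May 1, 1757 (231 left).
May has 31 days: +31 → Jun 1, 1757 (200 left).
Jun has 30 days: +30 → Jul 1, 1757 (170 left).
Jul has 31 days: +31 → Aug 1, 1757 (139 left).
Aug has 31 days: +31 → Sep 1, 1757 (108 left).
Sep has 30 days: +30 → Oct 1, 1757 (78 left).
Oct has 31 days: +31 → Nov 1, 1757 (47 left).
Nov has 30 days: +30 → Dec 1, 1757 (17 left).
+17 → Dec 18, 1757.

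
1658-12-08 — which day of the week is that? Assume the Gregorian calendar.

Doomsday rule: the anchor day for the 1600s is Tuesday. For year 58: 58÷12 = 4 r 10, and 10÷4 = 2, so 4+10+2 = 16.
Tuesday + 16 ≡ Thursday — that's 1658's doomsday.
In December the doomsday date is Dec 12.
Dec 8 is 4 days before Dec 12; 4 mod 7 = 4, so Thursday − 4 = Sunday.

Sunday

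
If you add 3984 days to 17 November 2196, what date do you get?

+365 (one year) → Nov 17, 2197 (3619 left).
+365 (one year) → Nov 17, 2198 (3254 left).
+365 (one year) → Nov 17, 2199 (2889 left).
+365 (one year) → Nov 17, 2200 (2524 left).
+365 (one year) → Nov 17, 2201 (2159 left).
+365 (one year) → Nov 17, 2202 (1794 left).
+365 (one year) → Nov 17, 2203 (1429 left).
+366 (one year; includes Feb 29, 2204) → Nov 17, 2204 (1063 left).
+365 (one year) → Nov 17, 2205 (698 left).
+365 (one year) → Nov 17, 2206 (333 left).
Nov has 30 days: +14 → Dec 1, 2206 (319 left).
Dec has 31 days: +31 → Jan 1, 2207 (288 left).
Jan has 31 days: +31 → Feb 1, 2207 (257 left).
Feb has 28 days: +28 → Mar 1, 2207 (229 left).
Mar has 31 days: +31 → Apr 1, 2207 (198 left).
Apr has 30 days: +30 → May 1, 2207 (168 left).
May has 31 days: +31 → Jun 1, 2207 (137 left).
Jun has 30 days: +30 → Jul 1, 2207 (107 left).
Jul has 31 days: +31 → Aug 1, 2207 (76 left).
Aug has 31 days: +31 → Sep 1, 2207 (45 left).
Sep has 30 days: +30 → Oct 1, 2207 (15 left).
+15 → Oct 16, 2207.

October 16, 2207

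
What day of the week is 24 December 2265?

Sunday

Doomsday rule: the anchor day for the 2200s is Friday. For year 65: 65÷12 = 5 r 5, and 5÷4 = 1, so 5+5+1 = 11.
Friday + 11 ≡ Tuesday — that's 2265's doomsday.
In December the doomsday date is Dec 12.
Dec 24 is 12 days after Dec 12; 12 mod 7 = 5, so Tuesday + 5 = Sunday.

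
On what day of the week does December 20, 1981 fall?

January 1, 1981 is a Thursday.
Jan 1, 1981 → Feb 1, 1981: 31 days (January has 31).
Feb 1, 1981 → Mar 1, 1981: 28 days (February has 28).
Mar 1, 1981 → Apr 1, 1981: 31 days (March has 31).
Apr 1, 1981 → May 1, 1981: 30 days (April has 30).
May 1, 1981 → Jun 1, 1981: 31 days (May has 31).
Jun 1, 1981 → Jul 1, 1981: 30 days (June has 30).
Jul 1, 1981 → Aug 1, 1981: 31 days (July has 31).
Aug 1, 1981 → Sep 1, 1981: 31 days (August has 31).
Sep 1, 1981 → Oct 1, 1981: 30 days (September has 30).
Oct 1, 1981 → Nov 1, 1981: 31 days (October has 31).
Nov 1, 1981 → Dec 1, 1981: 30 days (November has 30).
Dec 1, 1981 → Dec 20, 1981: 19 days.
Total: 353 days.
353 mod 7 = 3, so Thursday + 3 = Sunday.

Sunday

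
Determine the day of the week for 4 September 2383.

Sunday

Doomsday rule: the anchor day for the 2300s is Wednesday. For year 83: 83÷12 = 6 r 11, and 11÷4 = 2, so 6+11+2 = 19.
Wednesday + 19 ≡ Monday — that's 2383's doomsday.
In September the doomsday date is Sep 5.
Sep 4 is 1 day before Sep 5; 1 mod 7 = 1, so Monday − 1 = Sunday.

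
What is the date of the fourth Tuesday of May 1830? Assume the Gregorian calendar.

May 25, 1830

May 1, 1830 is a Saturday.
The first Tuesday is therefore May 4 (3 days later).
The fourth Tuesday is 4 + 3×7 = May 25.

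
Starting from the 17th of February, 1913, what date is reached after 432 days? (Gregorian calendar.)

April 25, 1914

+365 (one year) → Feb 17, 1914 (67 left).
Feb has 28 days: +12 → Mar 1, 1914 (55 left).
Mar has 31 days: +31 → Apr 1, 1914 (24 left).
+24 → Apr 25, 1914.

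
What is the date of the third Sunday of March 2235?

March 15, 2235

March 1, 2235 is a Sunday.
The first Sunday is therefore March 1 (same day).
The third Sunday is 1 + 2×7 = March 15.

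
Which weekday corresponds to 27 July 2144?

Monday

January 1, 2144 is a Wednesday.
Jan 1, 2144 → Feb 1, 2144: 31 days (January has 31).
Feb 1, 2144 → Mar 1, 2144: 29 days (February has 29).
Mar 1, 2144 → Apr 1, 2144: 31 days (March has 31).
Apr 1, 2144 → May 1, 2144: 30 days (April has 30).
May 1, 2144 → Jun 1, 2144: 31 days (May has 31).
Jun 1, 2144 → Jul 1, 2144: 30 days (June has 30).
Jul 1, 2144 → Jul 27, 2144: 26 days.
Total: 208 days.
208 mod 7 = 5, so Wednesday + 5 = Monday.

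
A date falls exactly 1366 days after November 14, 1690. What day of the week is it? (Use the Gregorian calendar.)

First find the weekday of Nov 14, 1690. Doomsday rule: the anchor day for the 1600s is Tuesday. For year 90: 90÷12 = 7 r 6, and 6÷4 = 1, so 7+6+1 = 14.
Tuesday + 14 ≡ Tuesday — that's 1690's doomsday.
In November the doomsday date is Nov 7.
Nov 14 is 7 days after Nov 7; 7 mod 7 = 0, so Tuesday + 0 = Tuesday.
1366 mod 7 = 1, so 1366 days after a Tuesday is Tuesday + 1 = Wednesday.

Wednesday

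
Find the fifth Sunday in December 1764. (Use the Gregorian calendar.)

December 1, 1764 is a Saturday.
The first Sunday is therefore December 2 (1 days later).
The fifth Sunday is 2 + 4×7 = December 30.

December 30, 1764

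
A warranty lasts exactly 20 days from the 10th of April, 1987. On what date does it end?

+20 → Apr 30, 1987.

April 30, 1987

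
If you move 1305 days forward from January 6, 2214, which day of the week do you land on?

Sunday

First find the weekday of Jan 6, 2214. Doomsday rule: the anchor day for the 2200s is Friday. For year 14: 14÷12 = 1 r 2, and 2÷4 = 0, so 1+2+0 = 3.
Friday + 3 ≡ Monday — that's 2214's doomsday.
In January the doomsday date is Jan 3 (2214 is not a leap year).
Jan 6 is 3 days after Jan 3; 3 mod 7 = 3, so Monday + 3 = Thursday.
1305 mod 7 = 3, so 1305 days after a Thursday is Thursday + 3 = Sunday.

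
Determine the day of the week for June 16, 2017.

January 1, 2017 is a Sunday.
Jan 1, 2017 → Feb 1, 2017: 31 days (January has 31).
Feb 1, 2017 → Mar 1, 2017: 28 days (February has 28).
Mar 1, 2017 → Apr 1, 2017: 31 days (March has 31).
Apr 1, 2017 → May 1, 2017: 30 days (April has 30).
May 1, 2017 → Jun 1, 2017: 31 days (May has 31).
Jun 1, 2017 → Jun 16, 2017: 15 days.
Total: 166 days.
166 mod 7 = 5, so Sunday + 5 = Friday.

Friday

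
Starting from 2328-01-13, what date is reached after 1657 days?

July 27, 2332

+366 (one year; includes Feb 29, 2328) → Jan 13, 2329 (1291 left).
+365 (one year) → Jan 13, 2330 (926 left).
+365 (one year) → Jan 13, 2331 (561 left).
+365 (one year) → Jan 13, 2332 (196 left).
Jan has 31 days: +19 → Feb 1, 2332 (177 left).
Feb has 29 days: +29 → Mar 1, 2332 (148 left).
Mar has 31 days: +31 → Apr 1, 2332 (117 left).
Apr has 30 days: +30 → May 1, 2332 (87 left).
May has 31 days: +31 → Jun 1, 2332 (56 left).
Jun has 30 days: +30 → Jul 1, 2332 (26 left).
+26 → Jul 27, 2332.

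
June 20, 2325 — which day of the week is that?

Doomsday rule: the anchor day for the 2300s is Wednesday. For year 25: 25÷12 = 2 r 1, and 1÷4 = 0, so 2+1+0 = 3.
Wednesday + 3 ≡ Saturday — that's 2325's doomsday.
In June the doomsday date is Jun 6.
Jun 20 is 14 days after Jun 6; 14 mod 7 = 0, so Saturday + 0 = Saturday.

Saturday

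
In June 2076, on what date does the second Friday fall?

June 1, 2076 is a Monday.
The first Friday is therefore June 5 (4 days later).
The second Friday is 5 + 1×7 = June 12.

June 12, 2076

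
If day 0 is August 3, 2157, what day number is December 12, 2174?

6340

Aug 3, 2157 → Aug 3, 2158: 365 days.
Aug 3, 2158 → Aug 3, 2159: 365 days.
Aug 3, 2159 → Aug 3, 2160: 366 days (Feb 29, 2160 is in that span).
Aug 3, 2160 → Aug 3, 2161: 365 days.
Aug 3, 2161 → Aug 3, 2162: 365 days.
Aug 3, 2162 → Aug 3, 2163: 365 days.
Aug 3, 2163 → Aug 3, 2164: 366 days (Feb 29, 2164 is in that span).
Aug 3, 2164 → Aug 3, 2165: 365 days.
Aug 3, 2165 → Aug 3, 2166: 365 days.
Aug 3, 2166 → Aug 3, 2167: 365 days.
Aug 3, 2167 → Aug 3, 2168: 366 days (Feb 29, 2168 is in that span).
Aug 3, 2168 → Aug 3, 2169: 365 days.
Aug 3, 2169 → Aug 3, 2170: 365 days.
Aug 3, 2170 → Aug 3, 2171: 365 days.
Aug 3, 2171 → Aug 3, 2172: 366 days (Feb 29, 2172 is in that span).
Aug 3, 2172 → Aug 3, 2173: 365 days.
Aug 3, 2173 → Aug 3, 2174: 365 days.
Aug 3, 2174 → Sep 3, 2174: 31 days (August has 31).
Sep 3, 2174 → Oct 3, 2174: 30 days (September has 30).
Oct 3, 2174 → Nov 3, 2174: 31 days (October has 31).
Nov 3, 2174 → Dec 3, 2174: 30 days (November has 30).
Dec 3, 2174 → Dec 12, 2174: 9 days.
Total: 6340 days.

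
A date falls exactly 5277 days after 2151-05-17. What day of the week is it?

Sunday

First find the weekday of May 17, 2151. Doomsday rule: the anchor day for the 2100s is Sunday. For year 51: 51÷12 = 4 r 3, and 3÷4 = 0, so 4+3+0 = 7.
Sunday + 7 ≡ Sunday — that's 2151's doomsday.
In May the doomsday date is May 9.
May 17 is 8 days after May 9; 8 mod 7 = 1, so Sunday + 1 = Monday.
5277 mod 7 = 6, so 5277 days after a Monday is Monday + 6 = Sunday.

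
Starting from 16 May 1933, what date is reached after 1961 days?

September 28, 1938

+365 (one year) → May 16, 1934 (1596 left).
+365 (one year) → May 16, 1935 (1231 left).
+366 (one year; includes Feb 29, 1936) → May 16, 1936 (865 left).
+365 (one year) → May 16, 1937 (500 left).
+365 (one year) → May 16, 1938 (135 left).
May has 31 days: +16 → Jun 1, 1938 (119 left).
Jun has 30 days: +30 → Jul 1, 1938 (89 left).
Jul has 31 days: +31 → Aug 1, 1938 (58 left).
Aug has 31 days: +31 → Sep 1, 1938 (27 left).
+27 → Sep 28, 1938.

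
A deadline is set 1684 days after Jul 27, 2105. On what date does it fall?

+365 (one year) → Jul 27, 2106 (1319 left).
+365 (one year) → Jul 27, 2107 (954 left).
+366 (one year; includes Feb 29, 2108) → Jul 27, 2108 (588 left).
+365 (one year) → Jul 27, 2109 (223 left).
Jul has 31 days: +5 → Aug 1, 2109 (218 left).
Aug has 31 days: +31 → Sep 1, 2109 (187 left).
Sep has 30 days: +30 → Oct 1, 2109 (157 left).
Oct has 31 days: +31 → Nov 1, 2109 (126 left).
Nov has 30 days: +30 → Dec 1, 2109 (96 left).
Dec has 31 days: +31 → Jan 1, 2110 (65 left).
Jan has 31 days: +31 → Feb 1, 2110 (34 left).
Feb has 28 days: +28 → Mar 1, 2110 (6 left).
+6 → Mar 7, 2110.

March 7, 2110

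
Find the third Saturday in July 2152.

July 1, 2152 is a Saturday.
The first Saturday is therefore July 1 (same day).
The third Saturday is 1 + 2×7 = July 15.

July 15, 2152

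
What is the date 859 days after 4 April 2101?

August 11, 2103

+365 (one year) → Apr 4, 2102 (494 left).
+365 (one year) → Apr 4, 2103 (129 left).
Apr has 30 days: +27 → May 1, 2103 (102 left).
May has 31 days: +31 → Jun 1, 2103 (71 left).
Jun has 30 days: +30 → Jul 1, 2103 (41 left).
Jul has 31 days: +31 → Aug 1, 2103 (10 left).
+10 → Aug 11, 2103.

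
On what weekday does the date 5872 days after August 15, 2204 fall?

Tuesday

First find the weekday of Aug 15, 2204. Doomsday rule: the anchor day for the 2200s is Friday. For year 04: 4÷12 = 0 r 4, and 4÷4 = 1, so 0+4+1 = 5.
Friday + 5 ≡ Wednesday — that's 2204's doomsday.
In August the doomsday date is Aug 8.
Aug 15 is 7 days after Aug 8; 7 mod 7 = 0, so Wednesday + 0 = Wednesday.
5872 mod 7 = 6, so 5872 days after a Wednesday is Wednesday + 6 = Tuesday.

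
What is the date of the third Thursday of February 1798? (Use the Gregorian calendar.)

February 1, 1798 is a Thursday.
The first Thursday is therefore February 1 (same day).
The third Thursday is 1 + 2×7 = February 15.

February 15, 1798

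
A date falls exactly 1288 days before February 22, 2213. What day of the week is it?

First find the weekday of Feb 22, 2213. Doomsday rule: the anchor day for the 2200s is Friday. For year 13: 13÷12 = 1 r 1, and 1÷4 = 0, so 1+1+0 = 2.
Friday + 2 ≡ Sunday — that's 2213's doomsday.
In February the doomsday date is Feb 28 (2213 is not a leap year).
Feb 22 is 6 days before Feb 28; 6 mod 7 = 6, so Sunday − 6 = Monday.
1288 mod 7 = 0, so 1288 days before a Monday is Monday − 0 = Monday.

Monday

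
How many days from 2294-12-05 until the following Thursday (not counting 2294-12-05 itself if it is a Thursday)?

Dec 5, 2294 is a Wednesday.
From Wednesday to the next Thursday is 1 day.

1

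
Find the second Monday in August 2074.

August 1, 2074 is a Wednesday.
The first Monday is therefore August 6 (5 days later).
The second Monday is 6 + 1×7 = August 13.

August 13, 2074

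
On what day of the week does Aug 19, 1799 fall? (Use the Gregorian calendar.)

Doomsday rule: the anchor day for the 1700s is Sunday. For year 99: 99÷12 = 8 r 3, and 3÷4 = 0, so 8+3+0 = 11.
Sunday + 11 ≡ Thursday — that's 1799's doomsday.
In August the doomsday date is Aug 8.
Aug 19 is 11 days after Aug 8; 11 mod 7 = 4, so Thursday + 4 = Monday.

Monday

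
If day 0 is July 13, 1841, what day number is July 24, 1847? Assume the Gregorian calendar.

Jul 13, 1841 → Jul 13, 1842: 365 days.
Jul 13, 1842 → Jul 13, 1843: 365 days.
Jul 13, 1843 → Jul 13, 1844: 366 days (Feb 29, 1844 is in that span).
Jul 13, 1844 → Jul 13, 1845: 365 days.
Jul 13, 1845 → Jul 13, 1846: 365 days.
Jul 13, 1846 → Aug 13, 1846: 31 days (July has 31).
Aug 13, 1846 → Sep 13, 1846: 31 days (August has 31).
Sep 13, 1846 → Oct 13, 1846: 30 days (September has 30).
Oct 13, 1846 → Nov 13, 1846: 31 days (October has 31).
Nov 13, 1846 → Dec 13, 1846: 30 days (November has 30).
Dec 13, 1846 → Jan 13, 1847: 31 days (December has 31).
Jan 13, 1847 → Feb 13, 1847: 31 days (January has 31).
Feb 13, 1847 → Mar 13, 1847: 28 days (February has 28).
Mar 13, 1847 → Apr 13, 1847: 31 days (March has 31).
Apr 13, 1847 → May 13, 1847: 30 days (April has 30).
May 13, 1847 → Jun 13, 1847: 31 days (May has 31).
Jun 13, 1847 → Jul 13, 1847: 30 days (June has 30).
Jul 13, 1847 → Jul 24, 1847: 11 days.
Total: 2202 days.

2202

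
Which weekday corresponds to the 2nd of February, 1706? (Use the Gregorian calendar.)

Tuesday

Doomsday rule: the anchor day for the 1700s is Sunday. For year 06: 6÷12 = 0 r 6, and 6÷4 = 1, so 0+6+1 = 7.
Sunday + 7 ≡ Sunday — that's 1706's doomsday.
In February the doomsday date is Feb 28 (1706 is not a leap year).
Feb 2 is 26 days before Feb 28; 26 mod 7 = 5, so Sunday − 5 = Tuesday.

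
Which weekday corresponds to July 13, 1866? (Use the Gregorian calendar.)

Friday

Doomsday rule: the anchor day for the 1800s is Friday. For year 66: 66÷12 = 5 r 6, and 6÷4 = 1, so 5+6+1 = 12.
Friday + 12 ≡ Wednesday — that's 1866's doomsday.
In July the doomsday date is Jul 11.
Jul 13 is 2 days after Jul 11; 2 mod 7 = 2, so Wednesday + 2 = Friday.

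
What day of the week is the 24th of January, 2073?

Tuesday

Doomsday rule: the anchor day for the 2000s is Tuesday. For year 73: 73÷12 = 6 r 1, and 1÷4 = 0, so 6+1+0 = 7.
Tuesday + 7 ≡ Tuesday — that's 2073's doomsday.
In January the doomsday date is Jan 3 (2073 is not a leap year).
Jan 24 is 21 days after Jan 3; 21 mod 7 = 0, so Tuesday + 0 = Tuesday.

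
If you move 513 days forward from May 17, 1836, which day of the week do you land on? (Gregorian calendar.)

May 17, 1836 is a Tuesday.
513 mod 7 = 2, so 513 days after a Tuesday is Tuesday + 2 = Thursday.

Thursday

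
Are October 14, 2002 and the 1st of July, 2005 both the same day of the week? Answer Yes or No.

No

From Oct 14, 2002 to Jul 1, 2005 is 991 days.
991 mod 7 = 4, so they are different weekdays.
(Oct 14, 2002 is a Monday; Jul 1, 2005 is a Friday.)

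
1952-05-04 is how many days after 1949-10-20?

Oct 20, 1949 → Oct 20, 1950: 365 days.
Oct 20, 1950 → Oct 20, 1951: 365 days.
Oct 20, 1951 → Nov 20, 1951: 31 days (October has 31).
Nov 20, 1951 → Dec 20, 1951: 30 days (November has 30).
Dec 20, 1951 → Jan 20, 1952: 31 days (December has 31).
Jan 20, 1952 → Feb 20, 1952: 31 days (January has 31).
Feb 20, 1952 → Mar 20, 1952: 29 days (February has 29).
Mar 20, 1952 → Apr 20, 1952: 31 days (March has 31).
Apr 20, 1952 → May 4, 1952: 14 days.
Total: 927 days.

927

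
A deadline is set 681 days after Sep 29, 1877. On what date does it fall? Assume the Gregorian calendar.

August 11, 1879

+365 (one year) → Sep 29, 1878 (316 left).
Sep has 30 days: +2 → Oct 1, 1878 (314 left).
Oct has 31 days: +31 → Nov 1, 1878 (283 left).
Nov has 30 days: +30 → Dec 1, 1878 (253 left).
Dec has 31 days: +31 → Jan 1, 1879 (222 left).
Jan has 31 days: +31 → Feb 1, 1879 (191 left).
Feb has 28 days: +28 → Mar 1, 1879 (163 left).
Mar has 31 days: +31 → Apr 1, 1879 (132 left).
Apr has 30 days: +30 → May 1, 1879 (102 left).
May has 31 days: +31 → Jun 1, 1879 (71 left).
Jun has 30 days: +30 → Jul 1, 1879 (41 left).
Jul has 31 days: +31 → Aug 1, 1879 (10 left).
+10 → Aug 11, 1879.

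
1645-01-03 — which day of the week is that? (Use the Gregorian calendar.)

Tuesday

Doomsday rule: the anchor day for the 1600s is Tuesday. For year 45: 45÷12 = 3 r 9, and 9÷4 = 2, so 3+9+2 = 14.
Tuesday + 14 ≡ Tuesday — that's 1645's doomsday.
In January the doomsday date is Jan 3 (1645 is not a leap year).
Jan 3 is the doomsday itself: Tuesday.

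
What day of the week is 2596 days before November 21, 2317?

Thursday

Nov 21, 2317 is a Wednesday.
2596 mod 7 = 6, so 2596 days before a Wednesday is Wednesday − 6 = Thursday.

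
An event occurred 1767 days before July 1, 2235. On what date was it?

−365 (one year) → Jul 1, 2234 (1402 left).
−365 (one year) → Jul 1, 2233 (1037 left).
−365 (one year) → Jul 1, 2232 (672 left).
−366 (one year; includes Feb 29, 2232) → Jul 1, 2231 (306 left).
−1 → Jun 30, 2231 (end of Jun, 30 days; 305 left).
−30 → May 31, 2231 (end of May, 31 days; 275 left).
−31 → Apr 30, 2231 (end of Apr, 30 days; 244 left).
−30 → Mar 31, 2231 (end of Mar, 31 days; 214 left).
−31 → Feb 28, 2231 (end of Feb, 28 days; 183 left).
−28 → Jan 31, 2231 (end of Jan, 31 days; 155 left).
−31 → Dec 31, 2230 (end of Dec, 31 days; 124 left).
−31 → Nov 30, 2230 (end of Nov, 30 days; 93 left).
−30 → Oct 31, 2230 (end of Oct, 31 days; 63 left).
−31 → Sep 30, 2230 (end of Sep, 30 days; 32 left).
−30 → Aug 31, 2230 (end of Aug, 31 days; 2 left).
−2 → Aug 29, 2230.

August 29, 2230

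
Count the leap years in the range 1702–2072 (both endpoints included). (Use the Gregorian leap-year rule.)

91

Multiples of 4 in [1702,2072]: 93.
Of those, multiples of 100: 3 (not leap unless ÷400).
Multiples of 400: 1.
Leap years = 93 − 3 + 1 = 91.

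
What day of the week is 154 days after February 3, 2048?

Monday

First find the weekday of Feb 3, 2048. Doomsday rule: the anchor day for the 2000s is Tuesday. For year 48: 48÷12 = 4 r 0, and 0÷4 = 0, so 4+0+0 = 4.
Tuesday + 4 ≡ Saturday — that's 2048's doomsday.
In February the doomsday date is Feb 29 (2048 is a leap year (divisible by 4)).
Feb 3 is 26 days before Feb 29; 26 mod 7 = 5, so Saturday − 5 = Monday.
154 mod 7 = 0, so 154 days after a Monday is Monday + 0 = Monday.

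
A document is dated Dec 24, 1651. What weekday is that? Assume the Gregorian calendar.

Sunday

Doomsday rule: the anchor day for the 1600s is Tuesday. For year 51: 51÷12 = 4 r 3, and 3÷4 = 0, so 4+3+0 = 7.
Tuesday + 7 ≡ Tuesday — that's 1651's doomsday.
In December the doomsday date is Dec 12.
Dec 24 is 12 days after Dec 12; 12 mod 7 = 5, so Tuesday + 5 = Sunday.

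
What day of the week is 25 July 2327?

Doomsday rule: the anchor day for the 2300s is Wednesday. For year 27: 27÷12 = 2 r 3, and 3÷4 = 0, so 2+3+0 = 5.
Wednesday + 5 ≡ Monday — that's 2327's doomsday.
In July the doomsday date is Jul 11.
Jul 25 is 14 days after Jul 11; 14 mod 7 = 0, so Monday + 0 = Monday.

Monday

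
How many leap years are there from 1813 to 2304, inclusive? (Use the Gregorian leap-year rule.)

Multiples of 4 in [1813,2304]: 123.
Of those, multiples of 100: 5 (not leap unless ÷400).
Multiples of 400: 1.
Leap years = 123 − 5 + 1 = 119.

119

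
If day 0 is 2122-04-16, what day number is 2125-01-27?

Apr 16, 2122 → Apr 16, 2123: 365 days.
Apr 16, 2123 → Apr 16, 2124: 366 days (Feb 29, 2124 is in that span).
Apr 16, 2124 → May 16, 2124: 30 days (April has 30).
May 16, 2124 → Jun 16, 2124: 31 days (May has 31).
Jun 16, 2124 → Jul 16, 2124: 30 days (June has 30).
Jul 16, 2124 → Aug 16, 2124: 31 days (July has 31).
Aug 16, 2124 → Sep 16, 2124: 31 days (August has 31).
Sep 16, 2124 → Oct 16, 2124: 30 days (September has 30).
Oct 16, 2124 → Nov 16, 2124: 31 days (October has 31).
Nov 16, 2124 → Dec 16, 2124: 30 days (November has 30).
Dec 16, 2124 → Jan 16, 2125: 31 days (December has 31).
Jan 16, 2125 → Jan 27, 2125: 11 days.
Total: 1017 days.

1017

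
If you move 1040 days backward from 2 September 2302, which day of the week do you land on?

Friday

Sep 2, 2302 is a Tuesday.
1040 mod 7 = 4, so 1040 days before a Tuesday is Tuesday − 4 = Friday.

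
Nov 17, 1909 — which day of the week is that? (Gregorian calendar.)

Doomsday rule: the anchor day for the 1900s is Wednesday. For year 09: 9÷12 = 0 r 9, and 9÷4 = 2, so 0+9+2 = 11.
Wednesday + 11 ≡ Sunday — that's 1909's doomsday.
In November the doomsday date is Nov 7.
Nov 17 is 10 days after Nov 7; 10 mod 7 = 3, so Sunday + 3 = Wednesday.

Wednesday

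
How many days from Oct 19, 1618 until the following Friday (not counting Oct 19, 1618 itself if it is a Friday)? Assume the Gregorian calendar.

7

Oct 19, 1618 is a Friday.
From Friday to the next Friday is 7 days.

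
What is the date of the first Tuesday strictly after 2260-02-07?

Feb 7, 2260 is a Tuesday.
From Tuesday to the next Tuesday is 7 days.
Feb 7, 2260 + 7 = Feb 14, 2260.

February 14, 2260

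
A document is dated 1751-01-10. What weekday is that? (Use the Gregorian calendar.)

Doomsday rule: the anchor day for the 1700s is Sunday. For year 51: 51÷12 = 4 r 3, and 3÷4 = 0, so 4+3+0 = 7.
Sunday + 7 ≡ Sunday — that's 1751's doomsday.
In January the doomsday date is Jan 3 (1751 is not a leap year).
Jan 10 is 7 days after Jan 3; 7 mod 7 = 0, so Sunday + 0 = Sunday.

Sunday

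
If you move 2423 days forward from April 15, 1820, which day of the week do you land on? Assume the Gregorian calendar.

Sunday

Apr 15, 1820 is a Saturday.
2423 mod 7 = 1, so 2423 days after a Saturday is Saturday + 1 = Sunday.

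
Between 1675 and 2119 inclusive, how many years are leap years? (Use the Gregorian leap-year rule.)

107

Multiples of 4 in [1675,2119]: 111.
Of those, multiples of 100: 5 (not leap unless ÷400).
Multiples of 400: 1.
Leap years = 111 − 5 + 1 = 107.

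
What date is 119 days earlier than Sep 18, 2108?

−18 → Aug 31, 2108 (end of Aug, 31 days; 101 left).
−31 → Jul 31, 2108 (end of Jul, 31 days; 70 left).
−31 → Jun 30, 2108 (end of Jun, 30 days; 39 left).
−30 → May 31, 2108 (end of May, 31 days; 9 left).
−9 → May 22, 2108.

May 22, 2108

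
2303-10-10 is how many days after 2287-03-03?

6064

Mar 3, 2287 → Mar 3, 2288: 366 days (Feb 29, 2288 is in that span).
Mar 3, 2288 → Mar 3, 2289: 365 days.
Mar 3, 2289 → Mar 3, 2290: 365 days.
Mar 3, 2290 → Mar 3, 2291: 365 days.
Mar 3, 2291 → Mar 3, 2292: 366 days (Feb 29, 2292 is in that span).
Mar 3, 2292 → Mar 3, 2293: 365 days.
Mar 3, 2293 → Mar 3, 2294: 365 days.
Mar 3, 2294 → Mar 3, 2295: 365 days.
Mar 3, 2295 → Mar 3, 2296: 366 days (Feb 29, 2296 is in that span).
Mar 3, 2296 → Mar 3, 2297: 365 days.
Mar 3, 2297 → Mar 3, 2298: 365 days.
Mar 3, 2298 → Mar 3, 2299: 365 days.
Mar 3, 2299 → Mar 3, 2300: 365 days.
Mar 3, 2300 → Mar 3, 2301: 365 days.
Mar 3, 2301 → Mar 3, 2302: 365 days.
Mar 3, 2302 → Mar 3, 2303: 365 days.
Mar 3, 2303 → Apr 3, 2303: 31 days (March has 31).
Apr 3, 2303 → May 3, 2303: 30 days (April has 30).
May 3, 2303 → Jun 3, 2303: 31 days (May has 31).
Jun 3, 2303 → Jul 3, 2303: 30 days (June has 30).
Jul 3, 2303 → Aug 3, 2303: 31 days (July has 31).
Aug 3, 2303 → Sep 3, 2303: 31 days (August has 31).
Sep 3, 2303 → Oct 3, 2303: 30 days (September has 30).
Oct 3, 2303 → Oct 10, 2303: 7 days.
Total: 6064 days.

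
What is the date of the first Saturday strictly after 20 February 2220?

Feb 20, 2220 is a Sunday.
From Sunday to the next Saturday is 6 days.
Feb 20, 2220 + 6 = Feb 26, 2220.

February 26, 2220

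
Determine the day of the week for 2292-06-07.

Doomsday rule: the anchor day for the 2200s is Friday. For year 92: 92÷12 = 7 r 8, and 8÷4 = 2, so 7+8+2 = 17.
Friday + 17 ≡ Monday — that's 2292's doomsday.
In June the doomsday date is Jun 6.
Jun 7 is 1 day after Jun 6; 1 mod 7 = 1, so Monday + 1 = Tuesday.

Tuesday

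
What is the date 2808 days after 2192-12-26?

+365 (one year) → Dec 26, 2193 (2443 left).
+365 (one year) → Dec 26, 2194 (2078 left).
+365 (one year) → Dec 26, 2195 (1713 left).
+366 (one year; includes Feb 29, 2196) → Dec 26, 2196 (1347 left).
+365 (one year) → Dec 26, 2197 (982 left).
+365 (one year) → Dec 26, 2198 (617 left).
+365 (one year) → Dec 26, 2199 (252 left).
Dec has 31 days: +6 → Jan 1, 2200 (246 left).
Jan has 31 days: +31 → Feb 1, 2200 (215 left).
Feb has 28 days: +28 → Mar 1, 2200 (187 left).
Mar has 31 days: +31 → Apr 1, 2200 (156 left).
Apr has 30 days: +30 → May 1, 2200 (126 left).
May has 31 days: +31 → Jun 1, 2200 (95 left).
Jun has 30 days: +30 → Jul 1, 2200 (65 left).
Jul has 31 days: +31 → Aug 1, 2200 (34 left).
Aug has 31 days: +31 → Sep 1, 2200 (3 left).
+3 → Sep 4, 2200.

September 4, 2200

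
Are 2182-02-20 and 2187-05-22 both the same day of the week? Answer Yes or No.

No

From Feb 20, 2182 to May 22, 2187 is 1917 days.
1917 mod 7 = 6, so they are different weekdays.
(Feb 20, 2182 is a Wednesday; May 22, 2187 is a Tuesday.)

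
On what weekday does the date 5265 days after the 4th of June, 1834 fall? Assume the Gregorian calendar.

Jun 4, 1834 is a Wednesday.
5265 mod 7 = 1, so 5265 days after a Wednesday is Wednesday + 1 = Thursday.

Thursday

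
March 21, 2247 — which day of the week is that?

January 1, 2247 is a Friday.
Jan 1, 2247 → Feb 1, 2247: 31 days (January has 31).
Feb 1, 2247 → Mar 1, 2247: 28 days (February has 28).
Mar 1, 2247 → Mar 21, 2247: 20 days.
Total: 79 days.
79 mod 7 = 2, so Friday + 2 = Sunday.

Sunday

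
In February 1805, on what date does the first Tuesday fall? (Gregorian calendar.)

February 1, 1805 is a Friday.
The first Tuesday is therefore February 5 (4 days later).

February 5, 1805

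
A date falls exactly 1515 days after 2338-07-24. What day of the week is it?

Wednesday

First find the weekday of Jul 24, 2338. Doomsday rule: the anchor day for the 2300s is Wednesday. For year 38: 38÷12 = 3 r 2, and 2÷4 = 0, so 3+2+0 = 5.
Wednesday + 5 ≡ Monday — that's 2338's doomsday.
In July the doomsday date is Jul 11.
Jul 24 is 13 days after Jul 11; 13 mod 7 = 6, so Monday + 6 = Sunday.
1515 mod 7 = 3, so 1515 days after a Sunday is Sunday + 3 = Wednesday.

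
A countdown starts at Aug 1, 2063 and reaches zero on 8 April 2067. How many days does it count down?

Aug 1, 2063 → Aug 1, 2064: 366 days (Feb 29, 2064 is in that span).
Aug 1, 2064 → Aug 1, 2065: 365 days.
Aug 1, 2065 → Aug 1, 2066: 365 days.
Aug 1, 2066 → Sep 1, 2066: 31 days (August has 31).
Sep 1, 2066 → Oct 1, 2066: 30 days (September has 30).
Oct 1, 2066 → Nov 1, 2066: 31 days (October has 31).
Nov 1, 2066 → Dec 1, 2066: 30 days (November has 30).
Dec 1, 2066 → Jan 1, 2067: 31 days (December has 31).
Jan 1, 2067 → Feb 1, 2067: 31 days (January has 31).
Feb 1, 2067 → Mar 1, 2067: 28 days (February has 28).
Mar 1, 2067 → Apr 1, 2067: 31 days (March has 31).
Apr 1, 2067 → Apr 8, 2067: 7 days.
Total: 1346 days.

1346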